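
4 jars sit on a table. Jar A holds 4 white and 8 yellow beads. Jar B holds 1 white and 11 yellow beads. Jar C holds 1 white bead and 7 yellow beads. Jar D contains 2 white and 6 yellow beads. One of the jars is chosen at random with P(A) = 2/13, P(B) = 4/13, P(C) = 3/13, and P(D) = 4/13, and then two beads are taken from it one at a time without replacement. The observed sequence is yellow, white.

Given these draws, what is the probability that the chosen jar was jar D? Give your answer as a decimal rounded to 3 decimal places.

0.418

Under each hypothesis, the probability of the observed sequence is: P(data | jar A) = (8/12)(4/11) = 0.24242; P(data | jar B) = (11/12)(1/11) = 0.083333; P(data | jar C) = (7/8)(1/7) = 0.125; P(data | jar D) = (6/8)(2/7) = 0.21429.
Multiplying each by its prior: 2/13 · 0.24242 = 0.037296, 4/13 · 0.083333 = 0.025641, 3/13 · 0.125 = 0.028846, 4/13 · 0.21429 = 0.065934; summing to 0.15772.
Therefore the posterior P(jar D | data) = (0.065934) / (0.15772) = 0.41805.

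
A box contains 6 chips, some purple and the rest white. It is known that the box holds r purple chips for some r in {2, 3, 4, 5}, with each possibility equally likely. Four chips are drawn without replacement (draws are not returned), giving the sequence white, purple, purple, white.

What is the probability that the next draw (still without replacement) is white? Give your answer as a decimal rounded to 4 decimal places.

Compute the likelihood of the observed sequence for each case: P(data | r = 2) = (4/6)(2/5)(1/4)(3/3) = 1/15; P(data | r = 3) = (3/6)(3/5)(2/4)(2/3) = 1/10; P(data | r = 4) = (2/6)(4/5)(3/4)(1/3) = 1/15; P(data | r = 5) = (1/6)(5/5)(4/4)(0/3) = 0.
Multiplying each by its prior: 1/4 · 1/15 = 1/60, 1/4 · 1/10 = 1/40, 1/4 · 1/15 = 1/60, 1/4 · 0 = 0; with total 7/120.
The posterior is then P(r = 2 | data) = 2/7, P(r = 3 | data) = 3/7, P(r = 4 | data) = 2/7, P(r = 5 | data) = 0.
The predictive probability is P(white next | data) = (1)(2/7) + (1/2)(3/7) + (0)(2/7) = 1/2.

0.5000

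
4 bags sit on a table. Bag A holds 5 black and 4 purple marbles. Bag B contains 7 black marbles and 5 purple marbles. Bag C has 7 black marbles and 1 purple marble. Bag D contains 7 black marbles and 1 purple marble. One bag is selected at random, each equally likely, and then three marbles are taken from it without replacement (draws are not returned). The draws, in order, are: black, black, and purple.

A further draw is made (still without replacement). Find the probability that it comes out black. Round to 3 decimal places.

Compute the likelihood of the observed sequence for each case: P(data | bag A) = (5/9)(4/8)(4/7) = 0.15873; P(data | bag B) = (7/12)(6/11)(5/10) = 0.15909; P(data | bag C) = (7/8)(6/7)(1/6) = 0.125; P(data | bag D) = (7/8)(6/7)(1/6) = 0.125.
The prior-weighted likelihoods are 1/4 · 0.15873 = 0.039683, 1/4 · 0.15909 = 0.039773, 1/4 · 0.125 = 0.03125, 1/4 · 0.125 = 0.03125; summing to 0.14196.
Dividing through by the total gives posterior P(bag A | data) = 0.27954, P(bag B | data) = 0.28018, P(bag C | data) = 0.22014, P(bag D | data) = 0.22014.
Averaging over the posterior, P(black next | data) = (1/2)(0.27954) + (5/9)(0.28018) + (1)(0.22014) + (1)(0.22014) = 0.73571.

0.736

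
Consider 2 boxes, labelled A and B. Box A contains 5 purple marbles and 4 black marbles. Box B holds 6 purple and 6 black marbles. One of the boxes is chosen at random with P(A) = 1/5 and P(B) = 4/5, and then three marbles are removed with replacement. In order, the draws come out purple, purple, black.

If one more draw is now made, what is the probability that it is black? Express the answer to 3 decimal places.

For each hypothesis, P(data | H) works out to: P(data | box A) = (5/9)(5/9)(4/9) = 0.13717; P(data | box B) = (6/12)(6/12)(6/12) = 0.125.
The prior-weighted likelihoods are 1/5 · 0.13717 = 0.027435, 4/5 · 0.125 = 0.1; these sum to 0.12743.
Normalising, the posterior is P(box A | data) = 0.21529, P(box B | data) = 0.78471.
Averaging over the posterior, P(black next | data) = (4/9)(0.21529) + (1/2)(0.78471) = 0.48804.

0.488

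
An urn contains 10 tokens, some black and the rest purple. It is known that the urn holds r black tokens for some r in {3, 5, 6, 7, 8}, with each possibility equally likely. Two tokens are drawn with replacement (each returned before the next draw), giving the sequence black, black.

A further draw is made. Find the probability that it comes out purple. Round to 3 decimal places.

0.332

For each hypothesis, P(data | H) works out to: P(data | r = 3) = (3/10)(3/10) = 9/100; P(data | r = 5) = (5/10)(5/10) = 1/4; P(data | r = 6) = (6/10)(6/10) = 9/25; P(data | r = 7) = (7/10)(7/10) = 49/100; P(data | r = 8) = (8/10)(8/10) = 16/25.
The prior-weighted likelihoods are 1/5 · 9/100 = 9/500, 1/5 · 1/4 = 1/20, 1/5 · 9/25 = 9/125, 1/5 · 49/100 = 49/500, 1/5 · 16/25 = 16/125; summing to 183/500.
Dividing through by the total gives posterior P(r = 3 | data) = 0.04918, P(r = 5 | data) = 0.13661, P(r = 6 | data) = 0.19672, P(r = 7 | data) = 0.26776, P(r = 8 | data) = 0.34973.
Averaging over the posterior, P(purple next | data) = (7/10)(0.04918) + (1/2)(0.13661) + (2/5)(0.19672) + (3/10)(0.26776) + (1/5)(0.34973) = 0.33169.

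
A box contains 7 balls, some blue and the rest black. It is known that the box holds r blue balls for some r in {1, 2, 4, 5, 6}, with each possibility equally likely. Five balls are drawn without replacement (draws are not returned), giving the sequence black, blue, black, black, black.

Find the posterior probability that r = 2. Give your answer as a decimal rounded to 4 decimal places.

0.4000

For each hypothesis, P(data | H) works out to: P(data | r = 1) = (6/7)(1/6)(5/5)(4/4)(3/3) = 1/7; P(data | r = 2) = (5/7)(2/6)(4/5)(3/4)(2/3) = 2/21; P(data | r = 4) = (3/7)(4/6)(2/5)(1/4)(0/3) = 0; P(data | r = 5) = (2/7)(5/6)(1/5)(0/4) = 0; P(data | r = 6) = (1/7)(6/6)(0/5) = 0.
Weighting by the prior gives 1/5 · 1/7 = 1/35, 1/5 · 2/21 = 2/105, 1/5 · 0 = 0, 1/5 · 0 = 0, 1/5 · 0 = 0; these sum to 1/21.
Therefore the posterior P(r = 2 | data) = (2/105) / (1/21) = 2/5.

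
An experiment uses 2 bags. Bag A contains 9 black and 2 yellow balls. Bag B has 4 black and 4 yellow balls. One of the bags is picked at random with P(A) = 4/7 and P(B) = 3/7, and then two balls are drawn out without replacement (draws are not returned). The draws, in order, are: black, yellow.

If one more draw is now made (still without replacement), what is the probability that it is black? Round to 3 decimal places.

0.668

Under each hypothesis, the probability of the observed sequence is: P(data | bag A) = (9/11)(2/10) = 0.16364; P(data | bag B) = (4/8)(4/7) = 0.28571.
The prior-weighted likelihoods are 4/7 · 0.16364 = 0.093506, 3/7 · 0.28571 = 0.12245; with total 0.21596.
Dividing through by the total gives posterior P(bag A | data) = 0.43299, P(bag B | data) = 0.56701.
So P(black next | data) = Σ P(black next | H) P(H | data) = (8/9)(0.43299) + (1/2)(0.56701) = 0.66838.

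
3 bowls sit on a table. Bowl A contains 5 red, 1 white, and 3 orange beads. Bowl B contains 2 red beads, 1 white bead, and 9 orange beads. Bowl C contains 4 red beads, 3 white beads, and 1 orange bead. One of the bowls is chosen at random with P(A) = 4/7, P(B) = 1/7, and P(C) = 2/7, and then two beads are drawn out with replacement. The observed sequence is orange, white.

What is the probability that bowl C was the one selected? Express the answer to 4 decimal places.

0.3080

Under each hypothesis, the probability of the observed sequence is: P(data | bowl A) = (3/9)(1/9) = 0.037037; P(data | bowl B) = (9/12)(1/12) = 0.0625; P(data | bowl C) = (1/8)(3/8) = 0.046875.
Weighting by the prior gives 4/7 · 0.037037 = 0.021164, 1/7 · 0.0625 = 0.0089286, 2/7 · 0.046875 = 0.013393; summing to 0.043485.
Therefore the posterior P(bowl C | data) = (0.013393) / (0.043485) = 0.30798.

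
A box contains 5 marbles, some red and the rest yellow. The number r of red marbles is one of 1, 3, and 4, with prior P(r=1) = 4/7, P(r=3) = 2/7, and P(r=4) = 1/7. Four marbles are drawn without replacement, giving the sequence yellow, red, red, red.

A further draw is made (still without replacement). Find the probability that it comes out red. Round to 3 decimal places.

0.500

The likelihood of the observed sequence under each hypothesis: P(data | r = 1) = (4/5)(1/4)(0/3) = 0; P(data | r = 3) = (2/5)(3/4)(2/3)(1/2) = 1/10; P(data | r = 4) = (1/5)(4/4)(3/3)(2/2) = 1/5.
Multiplying each by its prior: 4/7 · 0 = 0, 2/7 · 1/10 = 1/35, 1/7 · 1/5 = 1/35; summing to 2/35.
The posterior is then P(r = 1 | data) = 0, P(r = 3 | data) = 1/2, P(r = 4 | data) = 1/2.
Averaging over the posterior, P(red next | data) = (0)(1/2) + (1)(1/2) = 1/2.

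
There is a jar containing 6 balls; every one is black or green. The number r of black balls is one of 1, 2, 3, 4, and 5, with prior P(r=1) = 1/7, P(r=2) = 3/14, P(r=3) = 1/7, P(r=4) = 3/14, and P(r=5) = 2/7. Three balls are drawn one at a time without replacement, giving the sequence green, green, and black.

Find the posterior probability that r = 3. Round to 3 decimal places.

The likelihood of the observed sequence under each hypothesis: P(data | r = 1) = (5/6)(4/5)(1/4) = 1/6; P(data | r = 2) = (4/6)(3/5)(2/4) = 1/5; P(data | r = 3) = (3/6)(2/5)(3/4) = 3/20; P(data | r = 4) = (2/6)(1/5)(4/4) = 1/15; P(data | r = 5) = (1/6)(0/5) = 0.
Weighting by the prior gives 1/7 · 1/6 = 1/42, 3/14 · 1/5 = 3/70, 1/7 · 3/20 = 3/140, 3/14 · 1/15 = 1/70, 2/7 · 0 = 0; with total 43/420.
Therefore the posterior P(r = 3 | data) = (3/140) / (43/420) = 9/43.

0.209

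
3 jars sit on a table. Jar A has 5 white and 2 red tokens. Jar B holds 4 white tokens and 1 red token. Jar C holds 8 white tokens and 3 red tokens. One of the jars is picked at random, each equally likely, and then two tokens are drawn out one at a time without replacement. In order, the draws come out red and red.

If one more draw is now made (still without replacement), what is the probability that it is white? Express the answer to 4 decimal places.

0.9407

Compute the likelihood of the observed sequence for each case: P(data | jar A) = (2/7)(1/6) = 0.047619; P(data | jar B) = (1/5)(0/4) = 0; P(data | jar C) = (3/11)(2/10) = 0.054545.
The prior-weighted likelihoods are 1/3 · 0.047619 = 0.015873, 1/3 · 0 = 0, 1/3 · 0.054545 = 0.018182; these sum to 0.034055.
Dividing through by the total gives posterior P(jar A | data) = 0.4661, P(jar B | data) = 0, P(jar C | data) = 0.5339.
The predictive probability is P(white next | data) = (1)(0.4661) + (8/9)(0.5339) = 0.94068.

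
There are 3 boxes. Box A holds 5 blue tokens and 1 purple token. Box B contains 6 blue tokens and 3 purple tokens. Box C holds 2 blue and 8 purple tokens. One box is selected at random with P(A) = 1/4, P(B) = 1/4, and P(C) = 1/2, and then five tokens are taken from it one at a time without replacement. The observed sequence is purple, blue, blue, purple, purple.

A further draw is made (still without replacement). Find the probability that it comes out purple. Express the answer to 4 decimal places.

For each hypothesis, P(data | H) works out to: P(data | box A) = (1/6)(5/5)(4/4)(0/3) = 0; P(data | box B) = (3/9)(6/8)(5/7)(2/6)(1/5) = 0.011905; P(data | box C) = (8/10)(2/9)(1/8)(7/7)(6/6) = 0.022222.
The prior-weighted likelihoods are 1/4 · 0 = 0, 1/4 · 0.011905 = 0.0029762, 1/2 · 0.022222 = 0.011111; with total 0.014087.
Dividing through by the total gives posterior P(box A | data) = 0, P(box B | data) = 0.21127, P(box C | data) = 0.78873.
The predictive probability is P(purple next | data) = (0)(0.21127) + (1)(0.78873) = 0.78873.

0.7887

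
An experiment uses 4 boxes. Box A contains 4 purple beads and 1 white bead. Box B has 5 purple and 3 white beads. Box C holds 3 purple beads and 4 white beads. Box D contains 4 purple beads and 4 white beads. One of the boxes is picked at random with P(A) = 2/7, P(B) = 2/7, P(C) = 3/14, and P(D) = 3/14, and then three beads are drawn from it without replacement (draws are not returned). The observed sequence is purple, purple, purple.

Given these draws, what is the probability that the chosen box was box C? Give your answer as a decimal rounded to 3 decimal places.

0.033

Under each hypothesis, the probability of the observed sequence is: P(data | box A) = (4/5)(3/4)(2/3) = 2/5; P(data | box B) = (5/8)(4/7)(3/6) = 5/28; P(data | box C) = (3/7)(2/6)(1/5) = 1/35; P(data | box D) = (4/8)(3/7)(2/6) = 1/14.
Weighting by the prior gives 2/7 · 2/5 = 4/35, 2/7 · 5/28 = 5/98, 3/14 · 1/35 = 3/490, 3/14 · 1/14 = 3/196; summing to 183/980.
Therefore the posterior P(box C | data) = (3/490) / (183/980) = 2/61.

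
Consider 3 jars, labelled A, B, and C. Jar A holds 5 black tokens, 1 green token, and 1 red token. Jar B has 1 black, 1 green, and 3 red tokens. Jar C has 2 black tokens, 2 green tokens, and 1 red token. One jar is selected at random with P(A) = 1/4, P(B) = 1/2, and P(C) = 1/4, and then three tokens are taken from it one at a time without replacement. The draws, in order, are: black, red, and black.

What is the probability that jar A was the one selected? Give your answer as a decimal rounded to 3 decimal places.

Compute the likelihood of the observed sequence for each case: P(data | jar A) = (5/7)(1/6)(4/5) = 2/21; P(data | jar B) = (1/5)(3/4)(0/3) = 0; P(data | jar C) = (2/5)(1/4)(1/3) = 1/30.
Multiplying each by its prior: 1/4 · 2/21 = 1/42, 1/2 · 0 = 0, 1/4 · 1/30 = 1/120; with total 9/280.
So P(jar A | data) = (1/42) / (9/280) = 20/27.

0.741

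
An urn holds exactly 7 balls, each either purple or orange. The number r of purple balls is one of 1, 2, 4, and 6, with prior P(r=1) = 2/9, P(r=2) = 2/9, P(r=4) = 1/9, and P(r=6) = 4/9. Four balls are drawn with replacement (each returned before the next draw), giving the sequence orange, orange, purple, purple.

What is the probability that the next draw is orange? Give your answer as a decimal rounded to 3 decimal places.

0.512

Compute the likelihood of the observed sequence for each case: P(data | r = 1) = (6/7)(6/7)(1/7)(1/7) = 0.014994; P(data | r = 2) = (5/7)(5/7)(2/7)(2/7) = 0.041649; P(data | r = 4) = (3/7)(3/7)(4/7)(4/7) = 0.059975; P(data | r = 6) = (1/7)(1/7)(6/7)(6/7) = 0.014994.
Multiplying each by its prior: 2/9 · 0.014994 = 0.0033319, 2/9 · 0.041649 = 0.0092554, 1/9 · 0.059975 = 0.0066639, 4/9 · 0.014994 = 0.0066639; summing to 0.025915.
Dividing through by the total gives posterior P(r = 1 | data) = 0.12857, P(r = 2 | data) = 0.35714, P(r = 4 | data) = 0.25714, P(r = 6 | data) = 0.25714.
Averaging over the posterior, P(orange next | data) = (6/7)(0.12857) + (5/7)(0.35714) + (3/7)(0.25714) + (1/7)(0.25714) = 0.51224.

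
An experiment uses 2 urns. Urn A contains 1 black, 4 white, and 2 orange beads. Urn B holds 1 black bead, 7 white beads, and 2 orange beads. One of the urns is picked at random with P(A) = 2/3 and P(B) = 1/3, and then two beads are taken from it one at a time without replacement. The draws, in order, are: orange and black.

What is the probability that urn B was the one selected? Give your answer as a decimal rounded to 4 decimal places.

0.1892

Under each hypothesis, the probability of the observed sequence is: P(data | urn A) = (2/7)(1/6) = 1/21; P(data | urn B) = (2/10)(1/9) = 1/45.
Multiplying each by its prior: 2/3 · 1/21 = 2/63, 1/3 · 1/45 = 1/135; with total 37/945.
By Bayes' rule, P(urn B | data) = (1/135) / (37/945) = 7/37.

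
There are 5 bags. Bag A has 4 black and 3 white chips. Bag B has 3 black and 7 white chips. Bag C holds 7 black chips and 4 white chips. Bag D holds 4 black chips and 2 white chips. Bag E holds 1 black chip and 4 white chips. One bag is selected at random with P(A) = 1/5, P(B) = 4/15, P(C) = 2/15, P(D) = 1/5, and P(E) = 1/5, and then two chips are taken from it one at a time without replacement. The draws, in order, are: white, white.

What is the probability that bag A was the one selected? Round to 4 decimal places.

The likelihood of the observed sequence under each hypothesis: P(data | bag A) = (3/7)(2/6) = 0.14286; P(data | bag B) = (7/10)(6/9) = 0.46667; P(data | bag C) = (4/11)(3/10) = 0.10909; P(data | bag D) = (2/6)(1/5) = 0.066667; P(data | bag E) = (4/5)(3/4) = 0.6.
Multiplying each by its prior: 1/5 · 0.14286 = 0.028571, 4/15 · 0.46667 = 0.12444, 2/15 · 0.10909 = 0.014545, 1/5 · 0.066667 = 0.013333, 1/5 · 0.6 = 0.12; with total 0.30089.
Therefore the posterior P(bag A | data) = (0.028571) / (0.30089) = 0.094955.

0.0950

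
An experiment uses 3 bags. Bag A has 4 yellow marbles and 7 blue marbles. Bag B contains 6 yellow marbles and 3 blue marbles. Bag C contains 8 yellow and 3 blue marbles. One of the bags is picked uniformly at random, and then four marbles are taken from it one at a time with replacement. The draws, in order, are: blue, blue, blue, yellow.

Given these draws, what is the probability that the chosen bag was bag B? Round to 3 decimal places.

The likelihood of the observed sequence under each hypothesis: P(data | bag A) = (7/11)(7/11)(7/11)(4/11) = 0.093709; P(data | bag B) = (3/9)(3/9)(3/9)(6/9) = 0.024691; P(data | bag C) = (3/11)(3/11)(3/11)(8/11) = 0.014753.
Weighting by the prior gives 1/3 · 0.093709 = 0.031236, 1/3 · 0.024691 = 0.0082305, 1/3 · 0.014753 = 0.0049177; with total 0.044385.
Therefore the posterior P(bag B | data) = (0.0082305) / (0.044385) = 0.18543.

0.185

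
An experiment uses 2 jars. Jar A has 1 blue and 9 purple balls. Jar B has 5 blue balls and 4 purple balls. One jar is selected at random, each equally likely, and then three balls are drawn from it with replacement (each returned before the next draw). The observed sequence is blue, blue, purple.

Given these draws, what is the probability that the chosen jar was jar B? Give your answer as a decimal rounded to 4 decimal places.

The likelihood of the observed sequence under each hypothesis: P(data | jar A) = (1/10)(1/10)(9/10) = 0.009; P(data | jar B) = (5/9)(5/9)(4/9) = 0.13717.
Weighting by the prior gives 1/2 · 0.009 = 0.0045, 1/2 · 0.13717 = 0.068587; summing to 0.073087.
So P(jar B | data) = (0.068587) / (0.073087) = 0.93843.

0.9384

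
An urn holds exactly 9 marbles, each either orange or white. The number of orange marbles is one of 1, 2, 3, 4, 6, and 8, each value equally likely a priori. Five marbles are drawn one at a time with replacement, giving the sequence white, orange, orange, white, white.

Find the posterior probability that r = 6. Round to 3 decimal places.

0.142

For each hypothesis, P(data | H) works out to: P(data | r = 1) = (8/9)(1/9)(1/9)(8/9)(8/9) = 0.0086708; P(data | r = 2) = (7/9)(2/9)(2/9)(7/9)(7/9) = 0.023235; P(data | r = 3) = (6/9)(3/9)(3/9)(6/9)(6/9) = 0.032922; P(data | r = 4) = (5/9)(4/9)(4/9)(5/9)(5/9) = 0.03387; P(data | r = 6) = (3/9)(6/9)(6/9)(3/9)(3/9) = 0.016461; P(data | r = 8) = (1/9)(8/9)(8/9)(1/9)(1/9) = 0.0010838.
Weighting by the prior gives 1/6 · 0.0086708 = 0.0014451, 1/6 · 0.023235 = 0.0038725, 1/6 · 0.032922 = 0.005487, 1/6 · 0.03387 = 0.005645, 1/6 · 0.016461 = 0.0027435, 1/6 · 0.0010838 = 0.00018064; summing to 0.019374.
Hence P(r = 6 | data) = (0.0027435) / (0.019374) = 0.14161.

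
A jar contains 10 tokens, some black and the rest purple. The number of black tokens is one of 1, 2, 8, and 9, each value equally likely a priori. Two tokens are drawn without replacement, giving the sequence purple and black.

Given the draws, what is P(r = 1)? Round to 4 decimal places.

0.1800

For each hypothesis, P(data | H) works out to: P(data | r = 1) = (9/10)(1/9) = 1/10; P(data | r = 2) = (8/10)(2/9) = 8/45; P(data | r = 8) = (2/10)(8/9) = 8/45; P(data | r = 9) = (1/10)(9/9) = 1/10.
The prior-weighted likelihoods are 1/4 · 1/10 = 1/40, 1/4 · 8/45 = 2/45, 1/4 · 8/45 = 2/45, 1/4 · 1/10 = 1/40; these sum to 5/36.
Hence P(r = 1 | data) = (1/40) / (5/36) = 9/50.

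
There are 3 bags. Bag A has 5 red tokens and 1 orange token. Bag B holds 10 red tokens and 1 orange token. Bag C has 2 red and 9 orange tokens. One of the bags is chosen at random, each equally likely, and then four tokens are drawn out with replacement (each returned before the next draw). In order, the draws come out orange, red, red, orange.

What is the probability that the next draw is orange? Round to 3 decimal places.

0.455

For each hypothesis, P(data | H) works out to: P(data | bag A) = (1/6)(5/6)(5/6)(1/6) = 0.01929; P(data | bag B) = (1/11)(10/11)(10/11)(1/11) = 0.0068301; P(data | bag C) = (9/11)(2/11)(2/11)(9/11) = 0.02213.
The prior-weighted likelihoods are 1/3 · 0.01929 = 0.00643, 1/3 · 0.0068301 = 0.0022767, 1/3 · 0.02213 = 0.0073765; summing to 0.016083.
The posterior is then P(bag A | data) = 0.3998, P(bag B | data) = 0.14156, P(bag C | data) = 0.45865.
The predictive probability is P(orange next | data) = (1/6)(0.3998) + (1/11)(0.14156) + (9/11)(0.45865) = 0.45476.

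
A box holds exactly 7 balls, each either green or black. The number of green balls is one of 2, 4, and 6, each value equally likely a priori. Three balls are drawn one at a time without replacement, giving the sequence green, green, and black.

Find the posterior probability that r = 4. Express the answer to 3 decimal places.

0.474

For each hypothesis, P(data | H) works out to: P(data | r = 2) = (2/7)(1/6)(5/5) = 1/21; P(data | r = 4) = (4/7)(3/6)(3/5) = 6/35; P(data | r = 6) = (6/7)(5/6)(1/5) = 1/7.
Weighting by the prior gives 1/3 · 1/21 = 1/63, 1/3 · 6/35 = 2/35, 1/3 · 1/7 = 1/21; with total 38/315.
Hence P(r = 4 | data) = (2/35) / (38/315) = 9/19.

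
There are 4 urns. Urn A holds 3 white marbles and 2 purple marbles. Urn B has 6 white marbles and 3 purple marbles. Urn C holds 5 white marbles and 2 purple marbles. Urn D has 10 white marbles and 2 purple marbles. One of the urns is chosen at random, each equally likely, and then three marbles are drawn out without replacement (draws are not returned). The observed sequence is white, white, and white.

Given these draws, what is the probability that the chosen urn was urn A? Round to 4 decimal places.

0.0855

The likelihood of the observed sequence under each hypothesis: P(data | urn A) = (3/5)(2/4)(1/3) = 0.1; P(data | urn B) = (6/9)(5/8)(4/7) = 0.2381; P(data | urn C) = (5/7)(4/6)(3/5) = 0.28571; P(data | urn D) = (10/12)(9/11)(8/10) = 0.54545.
Multiplying each by its prior: 1/4 · 0.1 = 0.025, 1/4 · 0.2381 = 0.059524, 1/4 · 0.28571 = 0.071429, 1/4 · 0.54545 = 0.13636; with total 0.29232.
Therefore the posterior P(urn A | data) = (0.025) / (0.29232) = 0.085524.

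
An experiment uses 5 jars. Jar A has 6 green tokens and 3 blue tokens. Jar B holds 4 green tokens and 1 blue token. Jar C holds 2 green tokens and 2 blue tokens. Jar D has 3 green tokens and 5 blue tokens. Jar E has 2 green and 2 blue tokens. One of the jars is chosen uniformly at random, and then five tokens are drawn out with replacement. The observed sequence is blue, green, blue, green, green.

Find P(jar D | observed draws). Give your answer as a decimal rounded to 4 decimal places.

The likelihood of the observed sequence under each hypothesis: P(data | jar A) = (3/9)(6/9)(3/9)(6/9)(6/9) = 0.032922; P(data | jar B) = (1/5)(4/5)(1/5)(4/5)(4/5) = 0.02048; P(data | jar C) = (2/4)(2/4)(2/4)(2/4)(2/4) = 0.03125; P(data | jar D) = (5/8)(3/8)(5/8)(3/8)(3/8) = 0.020599; P(data | jar E) = (2/4)(2/4)(2/4)(2/4)(2/4) = 0.03125.
Weighting by the prior gives 1/5 · 0.032922 = 0.0065844, 1/5 · 0.02048 = 0.004096, 1/5 · 0.03125 = 0.00625, 1/5 · 0.020599 = 0.0041199, 1/5 · 0.03125 = 0.00625; these sum to 0.0273.
So P(jar D | data) = (0.0041199) / (0.0273) = 0.15091.

0.1509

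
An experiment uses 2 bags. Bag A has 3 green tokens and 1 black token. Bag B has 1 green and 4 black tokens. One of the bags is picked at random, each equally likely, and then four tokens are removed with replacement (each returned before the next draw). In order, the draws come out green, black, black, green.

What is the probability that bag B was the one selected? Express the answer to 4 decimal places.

0.4214

Under each hypothesis, the probability of the observed sequence is: P(data | bag A) = (3/4)(1/4)(1/4)(3/4) = 0.035156; P(data | bag B) = (1/5)(4/5)(4/5)(1/5) = 0.0256.
The prior-weighted likelihoods are 1/2 · 0.035156 = 0.017578, 1/2 · 0.0256 = 0.0128; with total 0.030378.
Therefore the posterior P(bag B | data) = (0.0128) / (0.030378) = 0.42136.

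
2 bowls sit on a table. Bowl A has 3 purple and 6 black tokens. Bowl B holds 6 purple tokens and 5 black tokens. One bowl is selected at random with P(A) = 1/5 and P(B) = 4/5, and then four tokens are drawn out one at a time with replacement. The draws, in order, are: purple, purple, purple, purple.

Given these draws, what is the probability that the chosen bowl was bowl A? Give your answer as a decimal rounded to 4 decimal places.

0.0337

The likelihood of the observed sequence under each hypothesis: P(data | bowl A) = (3/9)(3/9)(3/9)(3/9) = 0.012346; P(data | bowl B) = (6/11)(6/11)(6/11)(6/11) = 0.088519.
The prior-weighted likelihoods are 1/5 · 0.012346 = 0.0024691, 4/5 · 0.088519 = 0.070815; with total 0.073284.
So P(bowl A | data) = (0.0024691) / (0.073284) = 0.033693.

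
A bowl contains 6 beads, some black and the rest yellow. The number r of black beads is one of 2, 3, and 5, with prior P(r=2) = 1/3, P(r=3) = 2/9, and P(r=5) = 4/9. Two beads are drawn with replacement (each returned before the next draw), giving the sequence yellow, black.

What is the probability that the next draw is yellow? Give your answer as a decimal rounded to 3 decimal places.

0.457

For each hypothesis, P(data | H) works out to: P(data | r = 2) = (4/6)(2/6) = 2/9; P(data | r = 3) = (3/6)(3/6) = 1/4; P(data | r = 5) = (1/6)(5/6) = 5/36.
Multiplying each by its prior: 1/3 · 2/9 = 2/27, 2/9 · 1/4 = 1/18, 4/9 · 5/36 = 5/81; summing to 31/162.
Normalising, the posterior is P(r = 2 | data) = 12/31, P(r = 3 | data) = 9/31, P(r = 5 | data) = 10/31.
Averaging over the posterior, P(yellow next | data) = (2/3)(12/31) + (1/2)(9/31) + (1/6)(10/31) = 85/186.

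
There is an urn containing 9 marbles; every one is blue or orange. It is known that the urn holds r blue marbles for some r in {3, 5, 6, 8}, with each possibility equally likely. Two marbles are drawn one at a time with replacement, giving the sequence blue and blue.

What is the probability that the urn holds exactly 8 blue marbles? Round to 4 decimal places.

0.4776

Under each hypothesis, the probability of the observed sequence is: P(data | r = 3) = (3/9)(3/9) = 1/9; P(data | r = 5) = (5/9)(5/9) = 25/81; P(data | r = 6) = (6/9)(6/9) = 4/9; P(data | r = 8) = (8/9)(8/9) = 64/81.
The prior-weighted likelihoods are 1/4 · 1/9 = 1/36, 1/4 · 25/81 = 25/324, 1/4 · 4/9 = 1/9, 1/4 · 64/81 = 16/81; summing to 67/162.
Therefore the posterior P(r = 8 | data) = (16/81) / (67/162) = 32/67.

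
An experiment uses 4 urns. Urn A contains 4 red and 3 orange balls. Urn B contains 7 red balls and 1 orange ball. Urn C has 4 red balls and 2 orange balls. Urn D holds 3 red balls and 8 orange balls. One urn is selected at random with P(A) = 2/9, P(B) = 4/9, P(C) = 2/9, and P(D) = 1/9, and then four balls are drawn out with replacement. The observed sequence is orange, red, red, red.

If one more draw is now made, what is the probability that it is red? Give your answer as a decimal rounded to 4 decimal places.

Compute the likelihood of the observed sequence for each case: P(data | urn A) = (3/7)(4/7)(4/7)(4/7) = 0.079967; P(data | urn B) = (1/8)(7/8)(7/8)(7/8) = 0.08374; P(data | urn C) = (2/6)(4/6)(4/6)(4/6) = 0.098765; P(data | urn D) = (8/11)(3/11)(3/11)(3/11) = 0.014753.
Weighting by the prior gives 2/9 · 0.079967 = 0.01777, 4/9 · 0.08374 = 0.037218, 2/9 · 0.098765 = 0.021948, 1/9 · 0.014753 = 0.0016392; with total 0.078575.
Dividing through by the total gives posterior P(urn A | data) = 0.22616, P(urn B | data) = 0.47366, P(urn C | data) = 0.27932, P(urn D | data) = 0.020862.
So P(red next | data) = Σ P(red next | H) P(H | data) = (4/7)(0.22616) + (7/8)(0.47366) + (2/3)(0.27932) + (3/11)(0.020862) = 0.73559.

0.7356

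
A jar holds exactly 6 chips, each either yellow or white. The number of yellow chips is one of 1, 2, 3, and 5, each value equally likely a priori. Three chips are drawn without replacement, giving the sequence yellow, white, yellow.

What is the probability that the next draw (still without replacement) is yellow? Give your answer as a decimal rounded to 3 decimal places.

Compute the likelihood of the observed sequence for each case: P(data | r = 1) = (1/6)(5/5)(0/4) = 0; P(data | r = 2) = (2/6)(4/5)(1/4) = 1/15; P(data | r = 3) = (3/6)(3/5)(2/4) = 3/20; P(data | r = 5) = (5/6)(1/5)(4/4) = 1/6.
Multiplying each by its prior: 1/4 · 0 = 0, 1/4 · 1/15 = 1/60, 1/4 · 3/20 = 3/80, 1/4 · 1/6 = 1/24; with total 23/240.
The posterior is then P(r = 1 | data) = 0, P(r = 2 | data) = 4/23, P(r = 3 | data) = 9/23, P(r = 5 | data) = 10/23.
Averaging over the posterior, P(yellow next | data) = (0)(4/23) + (1/3)(9/23) + (1)(10/23) = 13/23.

0.565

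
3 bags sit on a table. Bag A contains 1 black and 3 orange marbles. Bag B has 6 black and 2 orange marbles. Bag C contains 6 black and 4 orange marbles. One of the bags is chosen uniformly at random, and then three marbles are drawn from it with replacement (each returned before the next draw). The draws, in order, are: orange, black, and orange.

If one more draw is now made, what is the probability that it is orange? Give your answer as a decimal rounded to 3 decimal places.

0.549

Compute the likelihood of the observed sequence for each case: P(data | bag A) = (3/4)(1/4)(3/4) = 0.14062; P(data | bag B) = (2/8)(6/8)(2/8) = 0.046875; P(data | bag C) = (4/10)(6/10)(4/10) = 0.096.
The prior-weighted likelihoods are 1/3 · 0.14062 = 0.046875, 1/3 · 0.046875 = 0.015625, 1/3 · 0.096 = 0.032; with total 0.0945.
Normalising, the posterior is P(bag A | data) = 0.49603, P(bag B | data) = 0.16534, P(bag C | data) = 0.33862.
The predictive probability is P(orange next | data) = (3/4)(0.49603) + (1/4)(0.16534) + (2/5)(0.33862) = 0.54881.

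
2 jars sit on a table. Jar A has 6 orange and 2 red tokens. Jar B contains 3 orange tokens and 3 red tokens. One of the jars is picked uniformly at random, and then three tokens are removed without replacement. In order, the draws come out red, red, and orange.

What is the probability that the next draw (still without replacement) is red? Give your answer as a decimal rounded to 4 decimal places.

0.2692

For each hypothesis, P(data | H) works out to: P(data | jar A) = (2/8)(1/7)(6/6) = 1/28; P(data | jar B) = (3/6)(2/5)(3/4) = 3/20.
The prior-weighted likelihoods are 1/2 · 1/28 = 1/56, 1/2 · 3/20 = 3/40; these sum to 13/140.
Normalising, the posterior is P(jar A | data) = 5/26, P(jar B | data) = 21/26.
Averaging over the posterior, P(red next | data) = (0)(5/26) + (1/3)(21/26) = 7/26.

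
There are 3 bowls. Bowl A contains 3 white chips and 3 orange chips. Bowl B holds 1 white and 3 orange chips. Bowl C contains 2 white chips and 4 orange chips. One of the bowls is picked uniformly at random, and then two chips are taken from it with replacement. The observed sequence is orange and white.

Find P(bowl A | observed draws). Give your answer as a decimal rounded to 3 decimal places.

0.379

The likelihood of the observed sequence under each hypothesis: P(data | bowl A) = (3/6)(3/6) = 1/4; P(data | bowl B) = (3/4)(1/4) = 3/16; P(data | bowl C) = (4/6)(2/6) = 2/9.
The prior-weighted likelihoods are 1/3 · 1/4 = 1/12, 1/3 · 3/16 = 1/16, 1/3 · 2/9 = 2/27; with total 95/432.
So P(bowl A | data) = (1/12) / (95/432) = 36/95.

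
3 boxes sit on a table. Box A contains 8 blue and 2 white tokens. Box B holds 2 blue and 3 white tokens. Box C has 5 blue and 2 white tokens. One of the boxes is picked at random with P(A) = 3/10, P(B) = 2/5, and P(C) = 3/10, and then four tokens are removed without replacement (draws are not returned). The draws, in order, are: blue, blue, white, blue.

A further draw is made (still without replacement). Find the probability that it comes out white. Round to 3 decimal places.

0.253

The likelihood of the observed sequence under each hypothesis: P(data | box A) = (8/10)(7/9)(2/8)(6/7) = 2/15; P(data | box B) = (2/5)(1/4)(3/3)(0/2) = 0; P(data | box C) = (5/7)(4/6)(2/5)(3/4) = 1/7.
Weighting by the prior gives 3/10 · 2/15 = 1/25, 2/5 · 0 = 0, 3/10 · 1/7 = 3/70; these sum to 29/350.
The posterior is then P(box A | data) = 14/29, P(box B | data) = 0, P(box C | data) = 15/29.
So P(white next | data) = Σ P(white next | H) P(H | data) = (1/6)(14/29) + (1/3)(15/29) = 22/87.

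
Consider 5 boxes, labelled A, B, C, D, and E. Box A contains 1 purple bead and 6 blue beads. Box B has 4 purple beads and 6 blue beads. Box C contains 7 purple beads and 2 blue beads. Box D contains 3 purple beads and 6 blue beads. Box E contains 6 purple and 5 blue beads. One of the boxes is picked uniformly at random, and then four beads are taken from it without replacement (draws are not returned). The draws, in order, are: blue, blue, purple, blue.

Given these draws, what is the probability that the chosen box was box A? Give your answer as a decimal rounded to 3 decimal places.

Compute the likelihood of the observed sequence for each case: P(data | box A) = (6/7)(5/6)(1/5)(4/4) = 1/7; P(data | box B) = (6/10)(5/9)(4/8)(4/7) = 2/21; P(data | box C) = (2/9)(1/8)(7/7)(0/6) = 0; P(data | box D) = (6/9)(5/8)(3/7)(4/6) = 5/42; P(data | box E) = (5/11)(4/10)(6/9)(3/8) = 1/22.
Weighting by the prior gives 1/5 · 1/7 = 1/35, 1/5 · 2/21 = 2/105, 1/5 · 0 = 0, 1/5 · 5/42 = 1/42, 1/5 · 1/22 = 1/110; with total 31/385.
Hence P(box A | data) = (1/35) / (31/385) = 11/31.

0.355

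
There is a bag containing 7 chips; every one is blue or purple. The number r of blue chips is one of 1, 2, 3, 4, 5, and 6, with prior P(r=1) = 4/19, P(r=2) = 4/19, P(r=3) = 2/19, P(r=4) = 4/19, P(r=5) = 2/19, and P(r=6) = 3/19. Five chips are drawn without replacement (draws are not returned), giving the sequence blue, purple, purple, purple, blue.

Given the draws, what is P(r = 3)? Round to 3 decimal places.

0.273

The likelihood of the observed sequence under each hypothesis: P(data | r = 1) = (1/7)(6/6)(5/5)(4/4)(0/3) = 0; P(data | r = 2) = (2/7)(5/6)(4/5)(3/4)(1/3) = 0.047619; P(data | r = 3) = (3/7)(4/6)(3/5)(2/4)(2/3) = 0.057143; P(data | r = 4) = (4/7)(3/6)(2/5)(1/4)(3/3) = 0.028571; P(data | r = 5) = (5/7)(2/6)(1/5)(0/4) = 0; P(data | r = 6) = (6/7)(1/6)(0/5) = 0.
Weighting by the prior gives 4/19 · 0 = 0, 4/19 · 0.047619 = 0.010025, 2/19 · 0.057143 = 0.006015, 4/19 · 0.028571 = 0.006015, 2/19 · 0 = 0, 3/19 · 0 = 0; summing to 0.022055.
By Bayes' rule, P(r = 3 | data) = (0.006015) / (0.022055) = 0.27273.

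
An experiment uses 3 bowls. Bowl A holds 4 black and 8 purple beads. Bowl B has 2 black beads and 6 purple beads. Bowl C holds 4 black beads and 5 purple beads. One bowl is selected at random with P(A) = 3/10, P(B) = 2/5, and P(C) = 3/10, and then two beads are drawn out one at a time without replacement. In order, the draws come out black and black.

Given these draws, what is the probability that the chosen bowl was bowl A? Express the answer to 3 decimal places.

For each hypothesis, P(data | H) works out to: P(data | bowl A) = (4/12)(3/11) = 0.090909; P(data | bowl B) = (2/8)(1/7) = 0.035714; P(data | bowl C) = (4/9)(3/8) = 0.16667.
Weighting by the prior gives 3/10 · 0.090909 = 0.027273, 2/5 · 0.035714 = 0.014286, 3/10 · 0.16667 = 0.05; these sum to 0.091558.
Hence P(bowl A | data) = (0.027273) / (0.091558) = 0.29787.

0.298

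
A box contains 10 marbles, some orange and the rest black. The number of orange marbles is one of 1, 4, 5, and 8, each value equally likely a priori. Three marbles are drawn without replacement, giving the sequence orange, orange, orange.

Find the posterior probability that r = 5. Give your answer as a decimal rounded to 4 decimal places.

0.1429

For each hypothesis, P(data | H) works out to: P(data | r = 1) = (1/10)(0/9) = 0; P(data | r = 4) = (4/10)(3/9)(2/8) = 1/30; P(data | r = 5) = (5/10)(4/9)(3/8) = 1/12; P(data | r = 8) = (8/10)(7/9)(6/8) = 7/15.
Weighting by the prior gives 1/4 · 0 = 0, 1/4 · 1/30 = 1/120, 1/4 · 1/12 = 1/48, 1/4 · 7/15 = 7/60; summing to 7/48.
Hence P(r = 5 | data) = (1/48) / (7/48) = 1/7.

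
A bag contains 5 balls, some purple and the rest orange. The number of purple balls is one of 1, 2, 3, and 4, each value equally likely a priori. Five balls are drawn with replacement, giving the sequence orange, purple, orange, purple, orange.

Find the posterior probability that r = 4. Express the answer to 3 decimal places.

0.062

The likelihood of the observed sequence under each hypothesis: P(data | r = 1) = (4/5)(1/5)(4/5)(1/5)(4/5) = 0.02048; P(data | r = 2) = (3/5)(2/5)(3/5)(2/5)(3/5) = 0.03456; P(data | r = 3) = (2/5)(3/5)(2/5)(3/5)(2/5) = 0.02304; P(data | r = 4) = (1/5)(4/5)(1/5)(4/5)(1/5) = 0.00512.
Multiplying each by its prior: 1/4 · 0.02048 = 0.00512, 1/4 · 0.03456 = 0.00864, 1/4 · 0.02304 = 0.00576, 1/4 · 0.00512 = 0.00128; summing to 0.0208.
Therefore the posterior P(r = 4 | data) = (0.00128) / (0.0208) = 0.061538.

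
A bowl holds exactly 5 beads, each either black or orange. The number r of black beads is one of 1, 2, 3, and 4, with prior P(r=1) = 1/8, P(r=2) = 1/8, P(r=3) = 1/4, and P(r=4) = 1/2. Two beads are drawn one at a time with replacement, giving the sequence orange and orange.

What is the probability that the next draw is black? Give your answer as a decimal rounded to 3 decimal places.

0.400

Under each hypothesis, the probability of the observed sequence is: P(data | r = 1) = (4/5)(4/5) = 16/25; P(data | r = 2) = (3/5)(3/5) = 9/25; P(data | r = 3) = (2/5)(2/5) = 4/25; P(data | r = 4) = (1/5)(1/5) = 1/25.
Multiplying each by its prior: 1/8 · 16/25 = 2/25, 1/8 · 9/25 = 9/200, 1/4 · 4/25 = 1/25, 1/2 · 1/25 = 1/50; with total 37/200.
Normalising, the posterior is P(r = 1 | data) = 16/37, P(r = 2 | data) = 9/37, P(r = 3 | data) = 8/37, P(r = 4 | data) = 4/37.
Averaging over the posterior, P(black next | data) = (1/5)(16/37) + (2/5)(9/37) + (3/5)(8/37) + (4/5)(4/37) = 2/5.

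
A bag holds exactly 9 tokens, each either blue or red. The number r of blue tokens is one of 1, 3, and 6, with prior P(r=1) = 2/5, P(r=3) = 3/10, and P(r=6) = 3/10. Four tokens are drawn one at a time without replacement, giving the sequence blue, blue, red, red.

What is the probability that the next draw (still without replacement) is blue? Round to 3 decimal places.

For each hypothesis, P(data | H) works out to: P(data | r = 1) = (1/9)(0/8) = 0; P(data | r = 3) = (3/9)(2/8)(6/7)(5/6) = 5/84; P(data | r = 6) = (6/9)(5/8)(3/7)(2/6) = 5/84.
Weighting by the prior gives 2/5 · 0 = 0, 3/10 · 5/84 = 1/56, 3/10 · 5/84 = 1/56; these sum to 1/28.
Normalising, the posterior is P(r = 1 | data) = 0, P(r = 3 | data) = 1/2, P(r = 6 | data) = 1/2.
The predictive probability is P(blue next | data) = (1/5)(1/2) + (4/5)(1/2) = 1/2.

0.500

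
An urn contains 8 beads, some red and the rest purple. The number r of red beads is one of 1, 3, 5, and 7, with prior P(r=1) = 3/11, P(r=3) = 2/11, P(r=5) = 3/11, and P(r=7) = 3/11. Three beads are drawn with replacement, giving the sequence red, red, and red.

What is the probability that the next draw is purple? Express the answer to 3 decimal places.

0.209

Under each hypothesis, the probability of the observed sequence is: P(data | r = 1) = (1/8)(1/8)(1/8) = 0.0019531; P(data | r = 3) = (3/8)(3/8)(3/8) = 0.052734; P(data | r = 5) = (5/8)(5/8)(5/8) = 0.24414; P(data | r = 7) = (7/8)(7/8)(7/8) = 0.66992.
Multiplying each by its prior: 3/11 · 0.0019531 = 0.00053267, 2/11 · 0.052734 = 0.0095881, 3/11 · 0.24414 = 0.066584, 3/11 · 0.66992 = 0.18271; summing to 0.25941.
Normalising, the posterior is P(r = 1 | data) = 0.0020534, P(r = 3 | data) = 0.036961, P(r = 5 | data) = 0.25667, P(r = 7 | data) = 0.70431.
So P(purple next | data) = Σ P(purple next | H) P(H | data) = (7/8)(0.0020534) + (5/8)(0.036961) + (3/8)(0.25667) + (1/8)(0.70431) = 0.20919.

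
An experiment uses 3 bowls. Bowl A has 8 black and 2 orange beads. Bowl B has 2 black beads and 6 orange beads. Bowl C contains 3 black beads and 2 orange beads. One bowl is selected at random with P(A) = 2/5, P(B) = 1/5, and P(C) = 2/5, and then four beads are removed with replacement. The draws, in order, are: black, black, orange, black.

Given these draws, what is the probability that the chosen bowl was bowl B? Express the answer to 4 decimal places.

The likelihood of the observed sequence under each hypothesis: P(data | bowl A) = (8/10)(8/10)(2/10)(8/10) = 0.1024; P(data | bowl B) = (2/8)(2/8)(6/8)(2/8) = 0.011719; P(data | bowl C) = (3/5)(3/5)(2/5)(3/5) = 0.0864.
The prior-weighted likelihoods are 2/5 · 0.1024 = 0.04096, 1/5 · 0.011719 = 0.0023437, 2/5 · 0.0864 = 0.03456; these sum to 0.077864.
By Bayes' rule, P(bowl B | data) = (0.0023437) / (0.077864) = 0.030101.

0.0301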